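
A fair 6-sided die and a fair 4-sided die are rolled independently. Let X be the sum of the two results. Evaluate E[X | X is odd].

P(X is odd) = 1/2.
Σ over the event: 3·1/12 + 5·1/6 + 7·1/6 + 9·1/12 = 3.
E[X | X is odd] = (3) / (1/2) = 6.

6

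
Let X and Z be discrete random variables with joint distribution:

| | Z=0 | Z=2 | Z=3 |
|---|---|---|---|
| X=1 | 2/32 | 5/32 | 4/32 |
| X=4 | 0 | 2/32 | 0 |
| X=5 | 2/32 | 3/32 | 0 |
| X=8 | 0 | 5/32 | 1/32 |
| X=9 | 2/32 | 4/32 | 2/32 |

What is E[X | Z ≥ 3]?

30/7

P(Z ≥ 3) = 7/32.
Σ X·P over the event = 1·(4/32) + 8·(1/32) + 9·(2/32) = 15/16.
E[X | Z ≥ 3] = (15/16) / (7/32) = 30/7.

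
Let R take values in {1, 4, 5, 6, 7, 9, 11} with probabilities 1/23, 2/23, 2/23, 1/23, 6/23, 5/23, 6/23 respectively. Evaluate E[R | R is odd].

P(R is odd) = 20/23.
Σ over the event: 1·1/23 + 5·2/23 + 7·6/23 + 9·5/23 + 11·6/23 = 164/23.
E[R | R is odd] = (164/23) / (20/23) = 41/5.

41/5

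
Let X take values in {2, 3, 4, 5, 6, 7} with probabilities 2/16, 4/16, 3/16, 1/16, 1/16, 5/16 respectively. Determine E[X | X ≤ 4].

P(X ≤ 4) = 9/16.
Σ over the event: 2·1/8 + 3·1/4 + 4·3/16 = 7/4.
E[X | X ≤ 4] = (7/4) / (9/16) = 28/9.

28/9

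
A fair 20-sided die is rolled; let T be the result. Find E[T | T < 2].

1

Given T < 2, T is equally likely to be any of {1}.
E[T | T < 2] = (1) / 1 = 1.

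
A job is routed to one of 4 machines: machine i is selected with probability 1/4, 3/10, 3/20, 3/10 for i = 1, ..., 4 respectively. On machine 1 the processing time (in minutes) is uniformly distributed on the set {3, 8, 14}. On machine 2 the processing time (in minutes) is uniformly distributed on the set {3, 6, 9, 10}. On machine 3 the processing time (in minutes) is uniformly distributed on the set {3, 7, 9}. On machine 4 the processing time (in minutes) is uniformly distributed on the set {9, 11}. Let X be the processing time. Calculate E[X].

122/15

E[X | machine 1] = (3+8+14)/3 = 25/3.
E[X | machine 2] = (3+6+9+10)/4 = 7.
E[X | machine 3] = (3+7+9)/3 = 19/3.
E[X | machine 4] = (9+11)/2 = 10.
By the law of total expectation,
E[X] = (1/4)·(25/3) + (3/10)·(7) + (3/20)·(19/3) + (3/10)·(10) = 122/15.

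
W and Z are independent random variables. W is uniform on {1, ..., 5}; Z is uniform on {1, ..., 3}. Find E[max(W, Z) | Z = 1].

3

P(Z = 1) = 1/3.
Summing max(W,Z)·P(x,y) over outcomes with Z = 1 gives 1.
E[max(W, Z) | Z = 1] = (1) / (1/3) = 3.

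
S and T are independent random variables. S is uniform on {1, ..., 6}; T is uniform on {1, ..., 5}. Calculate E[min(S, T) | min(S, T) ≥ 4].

Outcomes with min(S, T) ≥ 4: (4,4), (4,5), (5,4), (5,5), (6,4), (6,5), each with probability 1/30.
E[min(S, T) | min(S, T) ≥ 4] = (4 + 4 + 4 + 5 + 4 + 5) / 6 = 13/3.

13/3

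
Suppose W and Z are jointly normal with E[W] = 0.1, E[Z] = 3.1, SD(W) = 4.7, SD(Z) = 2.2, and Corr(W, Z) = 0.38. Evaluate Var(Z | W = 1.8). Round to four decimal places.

Var(Z | W=x) = (1 − ρ²)·σ_Z².
Var(Z | W=1.8) = (2.2)²·(1 − (0.38)²) = 4.84·0.8556 = 4.1411.

4.1411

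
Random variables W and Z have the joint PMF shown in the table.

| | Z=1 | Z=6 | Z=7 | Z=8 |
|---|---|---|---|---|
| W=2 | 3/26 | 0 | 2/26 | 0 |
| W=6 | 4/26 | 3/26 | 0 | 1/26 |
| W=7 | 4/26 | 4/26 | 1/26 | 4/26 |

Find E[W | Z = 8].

P(Z = 8) = 5/26.
Σ W·P over the event = 6·(1/26) + 7·(4/26) = 17/13.
E[W | Z = 8] = (17/13) / (5/26) = 34/5.

34/5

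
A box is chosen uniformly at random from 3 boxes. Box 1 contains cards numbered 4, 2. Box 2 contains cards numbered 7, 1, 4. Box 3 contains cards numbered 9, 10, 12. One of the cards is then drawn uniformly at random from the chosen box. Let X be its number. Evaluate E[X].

E[X | box 1] = (4+2)/2 = 3.
E[X | box 2] = (7+1+4)/3 = 4.
E[X | box 3] = (9+10+12)/3 = 31/3.
E[X] = (1/3)·(3) + (1/3)·(4) + (1/3)·(31/3) = 52/9.

52/9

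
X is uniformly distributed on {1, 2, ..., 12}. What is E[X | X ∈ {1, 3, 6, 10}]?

5

P(X ∈ {1, 3, 6, 10}) = 1/3.
Σ over the event: 1·1/12 + 3·1/12 + 6·1/12 + 10·1/12 = 5/3.
E[X | X ∈ {1, 3, 6, 10}] = (5/3) / (1/3) = 5.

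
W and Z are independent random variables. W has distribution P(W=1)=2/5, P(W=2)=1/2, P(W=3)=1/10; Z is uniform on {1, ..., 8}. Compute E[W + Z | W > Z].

P(W > Z) = 7/80.
Summing (W+Z)·P(x,y) over outcomes with W > Z gives 3/10.
E[W + Z | W > Z] = (3/10) / (7/80) = 24/7.

24/7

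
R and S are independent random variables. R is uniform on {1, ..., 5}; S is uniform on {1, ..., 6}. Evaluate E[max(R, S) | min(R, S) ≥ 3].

P(min(R, S) ≥ 3) = 2/5.
Summing max(R,S)·P(x,y) over outcomes with min(R, S) ≥ 3 gives 29/15.
E[max(R, S) | min(R, S) ≥ 3] = (29/15) / (2/5) = 29/6.

29/6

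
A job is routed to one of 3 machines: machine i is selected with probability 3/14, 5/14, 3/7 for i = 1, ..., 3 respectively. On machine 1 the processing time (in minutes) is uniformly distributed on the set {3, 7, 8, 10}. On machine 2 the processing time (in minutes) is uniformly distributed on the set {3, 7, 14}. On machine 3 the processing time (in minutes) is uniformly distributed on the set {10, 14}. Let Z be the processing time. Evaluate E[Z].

E[Z | machine 1] = (3+7+8+10)/4 = 7.
E[Z | machine 2] = (3+7+14)/3 = 8.
E[Z | machine 3] = (10+14)/2 = 12.
By the law of total expectation,
E[Z] = (3/14)·(7) + (5/14)·(8) + (3/7)·(12) = 19/2.

19/2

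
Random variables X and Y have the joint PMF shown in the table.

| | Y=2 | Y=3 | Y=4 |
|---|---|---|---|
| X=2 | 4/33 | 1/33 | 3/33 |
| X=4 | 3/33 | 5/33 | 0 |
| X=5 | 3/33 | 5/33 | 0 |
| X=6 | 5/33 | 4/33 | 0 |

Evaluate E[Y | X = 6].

P(X = 6) = 3/11.
Σ Y·P over the event = 2·(5/33) + 3·(4/33) = 2/3.
E[Y | X = 6] = (2/3) / (3/11) = 22/9.

22/9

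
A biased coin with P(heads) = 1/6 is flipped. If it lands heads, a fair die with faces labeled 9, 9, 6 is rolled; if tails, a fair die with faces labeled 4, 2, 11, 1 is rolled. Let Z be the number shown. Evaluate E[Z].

E[Z | heads] = (9+9+6)/3 = 8.
E[Z | tails] = (4+2+11+1)/4 = 9/2.
By the law of total expectation,
E[Z] = (1/6)·(8) + (5/6)·(9/2) = 61/12.

61/12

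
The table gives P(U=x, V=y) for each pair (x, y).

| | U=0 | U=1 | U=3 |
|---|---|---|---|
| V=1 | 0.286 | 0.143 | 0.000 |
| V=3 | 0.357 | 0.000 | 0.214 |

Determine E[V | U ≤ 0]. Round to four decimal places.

2.1104

P(U ≤ 0) = 0.643.
Σ V·P over the event = 1·(0.286) + 3·(0.357) = 1.357.
E[V | U ≤ 0] = (1.357) / (0.643) = 2.1104.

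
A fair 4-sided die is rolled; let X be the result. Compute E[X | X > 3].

4

Given X > 3, X is equally likely to be any of {4}.
E[X | X > 3] = (4) / 1 = 4.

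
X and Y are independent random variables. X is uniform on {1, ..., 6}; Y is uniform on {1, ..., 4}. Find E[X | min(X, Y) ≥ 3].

Outcomes with min(X, Y) ≥ 3: (3,3), (3,4), (4,3), (4,4), (5,3), (5,4), (6,3), (6,4), each with probability 1/24.
E[X | min(X, Y) ≥ 3] = (3 + 3 + 4 + 4 + 5 + 5 + 6 + 6) / 8 = 9/2.

9/2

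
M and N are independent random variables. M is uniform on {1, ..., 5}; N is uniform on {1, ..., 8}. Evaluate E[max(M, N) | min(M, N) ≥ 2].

P(min(M, N) ≥ 2) = 7/10.
Summing max(M,N)·P(x,y) over outcomes with min(M, N) ≥ 2 gives 15/4.
E[max(M, N) | min(M, N) ≥ 2] = (15/4) / (7/10) = 75/14.

75/14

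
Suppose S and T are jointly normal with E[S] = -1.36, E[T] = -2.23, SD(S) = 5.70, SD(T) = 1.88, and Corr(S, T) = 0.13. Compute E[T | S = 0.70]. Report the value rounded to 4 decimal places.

-2.1417

For a bivariate normal, E[T | S=x] = μ_T + ρ·(σ_T/σ_S)·(x − μ_S).
E[T | S=0.70] = -2.23 + (0.13)·(1.88/5.70)·(0.70 − (-1.36)) = -2.23 + (0.042877)·(2.06) = -2.1417.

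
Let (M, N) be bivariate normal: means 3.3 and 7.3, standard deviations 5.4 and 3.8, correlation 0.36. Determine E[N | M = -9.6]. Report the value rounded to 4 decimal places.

E[N | M=x] = μ_N + ρ(σ_N/σ_M)(x − μ_M) for jointly normal variables.
E[N | M=-9.6] = 7.3 + (0.36)·(3.8/5.4)·(-9.6 − (3.3)) = 7.3 + (0.25333)·(-12.9) = 4.0320.

4.0320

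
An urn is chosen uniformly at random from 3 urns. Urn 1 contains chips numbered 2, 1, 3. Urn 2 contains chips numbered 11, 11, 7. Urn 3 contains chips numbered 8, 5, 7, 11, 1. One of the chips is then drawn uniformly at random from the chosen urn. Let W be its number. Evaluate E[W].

271/45

E[W | urn 1] = (2+1+3)/3 = 2.
E[W | urn 2] = (11+11+7)/3 = 29/3.
E[W | urn 3] = (8+5+7+11+1)/5 = 32/5.
E[W] = (1/3)·(2) + (1/3)·(29/3) + (1/3)·(32/5) = 271/45.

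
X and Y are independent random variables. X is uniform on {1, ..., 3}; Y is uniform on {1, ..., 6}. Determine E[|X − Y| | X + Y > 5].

8/3

Outcomes with X + Y > 5: (1,5), (1,6), (2,4), (2,5), (2,6), (3,3), (3,4), (3,5), (3,6), each with probability 1/18.
E[|X − Y| | X + Y > 5] = (4 + 5 + 2 + 3 + 4 + 0 + 1 + 2 + 3) / 9 = 8/3.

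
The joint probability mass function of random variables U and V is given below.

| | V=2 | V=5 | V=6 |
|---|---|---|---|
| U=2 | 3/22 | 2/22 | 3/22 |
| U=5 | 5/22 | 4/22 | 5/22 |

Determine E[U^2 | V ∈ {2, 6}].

P(V ∈ {2, 6}) = 8/11.
Summing U^2·P(U=x,V=y) over the conditioning event gives 137/11.
E[U^2 | V ∈ {2, 6}] = (137/11) / (8/11) = 137/8.

137/8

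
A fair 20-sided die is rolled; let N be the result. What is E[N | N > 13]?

Given N > 13, N is equally likely to be any of {14, 15, 16, 17, 18, 19, 20}.
E[N | N > 13] = (14 + 15 + 16 + 17 + 18 + 19 + 20) / 7 = 17.

17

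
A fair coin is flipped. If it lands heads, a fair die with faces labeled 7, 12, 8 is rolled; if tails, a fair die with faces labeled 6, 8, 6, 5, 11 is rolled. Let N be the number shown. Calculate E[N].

E[N | heads] = (7+12+8)/3 = 9.
E[N | tails] = (6+8+6+5+11)/5 = 36/5.
By the law of total expectation,
E[N] = (1/2)·(9) + (1/2)·(36/5) = 81/10.

81/10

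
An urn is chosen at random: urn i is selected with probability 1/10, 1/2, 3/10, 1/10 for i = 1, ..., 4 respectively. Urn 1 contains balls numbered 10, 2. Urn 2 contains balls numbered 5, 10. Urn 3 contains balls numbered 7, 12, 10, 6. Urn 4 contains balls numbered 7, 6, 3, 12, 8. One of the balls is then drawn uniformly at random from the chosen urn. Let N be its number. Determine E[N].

E[N | urn 1] = (10+2)/2 = 6.
E[N | urn 2] = (5+10)/2 = 15/2.
E[N | urn 3] = (7+12+10+6)/4 = 35/4.
E[N | urn 4] = (7+6+3+12+8)/5 = 36/5.
By the law of total expectation,
E[N] = (1/10)·(6) + (1/2)·(15/2) + (3/10)·(35/4) + (1/10)·(36/5) = 1539/200.

1539/200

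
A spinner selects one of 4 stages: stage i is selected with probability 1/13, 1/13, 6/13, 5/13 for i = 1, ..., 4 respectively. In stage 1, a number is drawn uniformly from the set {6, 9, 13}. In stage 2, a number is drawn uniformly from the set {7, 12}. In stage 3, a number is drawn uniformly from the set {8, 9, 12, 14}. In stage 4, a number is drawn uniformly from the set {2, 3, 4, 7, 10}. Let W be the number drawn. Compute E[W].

E[W | stage 1] = (6+9+13)/3 = 28/3.
E[W | stage 2] = (7+12)/2 = 19/2.
E[W | stage 3] = (8+9+12+14)/4 = 43/4.
E[W | stage 4] = (2+3+4+7+10)/5 = 26/5.
By the law of total expectation,
E[W] = (1/13)·(28/3) + (1/13)·(19/2) + (6/13)·(43/4) + (5/13)·(26/5) = 328/39.

328/39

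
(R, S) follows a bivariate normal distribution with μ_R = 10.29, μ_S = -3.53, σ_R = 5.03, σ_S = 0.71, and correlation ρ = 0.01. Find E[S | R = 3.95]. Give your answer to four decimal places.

E[S | R=x] = μ_S + ρ(σ_S/σ_R)(x − μ_R) for jointly normal variables.
E[S | R=3.95] = -3.53 + (0.01)·(0.71/5.03)·(3.95 − (10.29)) = -3.53 + (0.0014115)·(-6.34) = -3.5389.

-3.5389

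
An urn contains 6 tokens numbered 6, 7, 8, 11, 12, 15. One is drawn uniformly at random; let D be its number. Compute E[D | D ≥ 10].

P(D ≥ 10) = 1/2.
Σ over the event: 11·1/6 + 12·1/6 + 15·1/6 = 19/3.
E[D | D ≥ 10] = (19/3) / (1/2) = 38/3.

38/3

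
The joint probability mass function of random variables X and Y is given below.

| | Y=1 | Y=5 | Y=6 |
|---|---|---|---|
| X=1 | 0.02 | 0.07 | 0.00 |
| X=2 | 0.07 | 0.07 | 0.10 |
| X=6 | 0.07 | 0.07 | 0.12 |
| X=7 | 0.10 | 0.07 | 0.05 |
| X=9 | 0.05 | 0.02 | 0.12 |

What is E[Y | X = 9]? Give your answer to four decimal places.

P(X = 9) = 0.19.
Σ Y·P over the event = 1·(0.05) + 5·(0.02) + 6·(0.12) = 0.87.
E[Y | X = 9] = (0.87) / (0.19) = 4.5789.

4.5789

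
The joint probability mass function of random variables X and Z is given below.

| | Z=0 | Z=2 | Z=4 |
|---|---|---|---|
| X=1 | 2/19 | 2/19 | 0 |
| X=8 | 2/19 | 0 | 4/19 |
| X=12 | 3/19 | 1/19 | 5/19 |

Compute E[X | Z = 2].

14/3

P(Z = 2) = 3/19.
Σ X·P over the event = 1·(2/19) + 12·(1/19) = 14/19.
E[X | Z = 2] = (14/19) / (3/19) = 14/3.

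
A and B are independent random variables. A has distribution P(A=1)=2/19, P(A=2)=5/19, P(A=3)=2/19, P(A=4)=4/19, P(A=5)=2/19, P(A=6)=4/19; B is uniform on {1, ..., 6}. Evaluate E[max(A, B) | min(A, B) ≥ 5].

35/6

P(min(A, B) ≥ 5) = 2/19.
Summing max(A,B)·P(x,y) over outcomes with min(A, B) ≥ 5 gives 35/57.
E[max(A, B) | min(A, B) ≥ 5] = (35/57) / (2/19) = 35/6.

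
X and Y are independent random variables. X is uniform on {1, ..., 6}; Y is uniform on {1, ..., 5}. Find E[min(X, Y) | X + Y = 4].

Outcomes with X + Y = 4: (1,3), (2,2), (3,1), each with probability 1/30.
E[min(X, Y) | X + Y = 4] = (1 + 2 + 1) / 3 = 4/3.

4/3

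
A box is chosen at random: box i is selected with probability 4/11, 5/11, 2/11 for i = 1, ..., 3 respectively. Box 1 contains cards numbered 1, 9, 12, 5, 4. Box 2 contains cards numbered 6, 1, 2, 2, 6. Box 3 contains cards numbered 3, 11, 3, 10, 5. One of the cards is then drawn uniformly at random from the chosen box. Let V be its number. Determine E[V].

E[V | box 1] = (1+9+12+5+4)/5 = 31/5.
E[V | box 2] = (6+1+2+2+6)/5 = 17/5.
E[V | box 3] = (3+11+3+10+5)/5 = 32/5.
By the law of total expectation,
E[V] = (4/11)·(31/5) + (5/11)·(17/5) + (2/11)·(32/5) = 273/55.

273/55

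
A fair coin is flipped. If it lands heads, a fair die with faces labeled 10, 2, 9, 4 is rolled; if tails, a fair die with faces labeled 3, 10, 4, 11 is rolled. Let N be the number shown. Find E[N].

53/8

E[N | heads] = (10+2+9+4)/4 = 25/4.
E[N | tails] = (3+10+4+11)/4 = 7.
By the law of total expectation,
E[N] = (1/2)·(25/4) + (1/2)·(7) = 53/8.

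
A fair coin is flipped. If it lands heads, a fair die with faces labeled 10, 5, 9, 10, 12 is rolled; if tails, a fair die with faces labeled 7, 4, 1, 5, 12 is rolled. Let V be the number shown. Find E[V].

E[V | heads] = (10+5+9+10+12)/5 = 46/5.
E[V | tails] = (7+4+1+5+12)/5 = 29/5.
By the law of total expectation,
E[V] = (1/2)·(46/5) + (1/2)·(29/5) = 15/2.

15/2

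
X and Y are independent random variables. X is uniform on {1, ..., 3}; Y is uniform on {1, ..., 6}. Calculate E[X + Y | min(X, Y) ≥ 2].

Outcomes with min(X, Y) ≥ 2: (2,2), (2,3), (2,4), (2,5), (2,6), (3,2), (3,3), (3,4), (3,5), (3,6), each with probability 1/18.
E[X + Y | min(X, Y) ≥ 2] = (4 + 5 + 6 + 7 + 8 + 5 + 6 + 7 + 8 + 9) / 10 = 13/2.

13/2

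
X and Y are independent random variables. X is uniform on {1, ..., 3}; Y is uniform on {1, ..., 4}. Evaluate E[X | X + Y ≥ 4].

Outcomes with X + Y ≥ 4: (1,3), (1,4), (2,2), (2,3), (2,4), (3,1), (3,2), (3,3), (3,4), each with probability 1/12.
E[X | X + Y ≥ 4] = (1 + 1 + 2 + 2 + 2 + 3 + 3 + 3 + 3) / 9 = 20/9.

20/9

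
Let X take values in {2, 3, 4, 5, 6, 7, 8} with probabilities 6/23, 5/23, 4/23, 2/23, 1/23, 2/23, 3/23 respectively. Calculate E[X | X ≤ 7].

P(X ≤ 7) = 20/23.
Σ over the event: 2·6/23 + 3·5/23 + 4·4/23 + 5·2/23 + 6·1/23 + 7·2/23 = 73/23.
E[X | X ≤ 7] = (73/23) / (20/23) = 73/20.

73/20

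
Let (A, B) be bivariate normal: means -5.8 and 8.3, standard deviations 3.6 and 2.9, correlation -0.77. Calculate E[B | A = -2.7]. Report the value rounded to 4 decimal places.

6.3771

The regression of B on A has slope ρ·σ_B/σ_A and passes through (μ_A, μ_B).
E[B | A=-2.7] = 8.3 + (-0.77)·(2.9/3.6)·(-2.7 − (-5.8)) = 8.3 + (-0.62028)·(3.1) = 6.3771.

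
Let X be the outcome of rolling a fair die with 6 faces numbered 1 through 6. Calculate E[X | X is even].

4

Given X is even, X is equally likely to be any of {2, 4, 6}.
E[X | X is even] = (2 + 4 + 6) / 3 = 4.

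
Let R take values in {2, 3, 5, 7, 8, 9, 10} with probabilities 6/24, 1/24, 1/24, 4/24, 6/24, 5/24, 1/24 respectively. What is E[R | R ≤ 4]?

15/7

P(R ≤ 4) = 7/24.
Σ over the event: 2·1/4 + 3·1/24 = 5/8.
E[R | R ≤ 4] = (5/8) / (7/24) = 15/7.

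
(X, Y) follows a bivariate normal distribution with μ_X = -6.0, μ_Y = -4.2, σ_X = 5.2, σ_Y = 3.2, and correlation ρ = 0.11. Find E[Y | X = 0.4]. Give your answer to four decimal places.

-3.7668

For a bivariate normal, E[Y | X=x] = μ_Y + ρ·(σ_Y/σ_X)·(x − μ_X).
E[Y | X=0.4] = -4.2 + (0.11)·(3.2/5.2)·(0.4 − (-6.0)) = -4.2 + (0.067692)·(6.4) = -3.7668.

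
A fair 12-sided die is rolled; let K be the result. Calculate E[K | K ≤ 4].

Given K ≤ 4, K is equally likely to be any of {1, 2, 3, 4}.
E[K | K ≤ 4] = (1 + 2 + 3 + 4) / 4 = 5/2.

5/2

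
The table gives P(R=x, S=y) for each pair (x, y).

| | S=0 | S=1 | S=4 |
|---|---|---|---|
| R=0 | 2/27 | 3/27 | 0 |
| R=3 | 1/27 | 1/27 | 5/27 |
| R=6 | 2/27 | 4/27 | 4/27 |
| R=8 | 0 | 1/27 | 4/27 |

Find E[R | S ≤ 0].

3

P(S ≤ 0) = 5/27.
Summing R·P(R=x,S=y) over the conditioning event gives 5/9.
E[R | S ≤ 0] = (5/9) / (5/27) = 3.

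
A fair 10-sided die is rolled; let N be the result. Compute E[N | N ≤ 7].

4

Given N ≤ 7, N is equally likely to be any of {1, 2, 3, 4, 5, 6, 7}.
E[N | N ≤ 7] = (1 + 2 + 3 + 4 + 5 + 6 + 7) / 7 = 4.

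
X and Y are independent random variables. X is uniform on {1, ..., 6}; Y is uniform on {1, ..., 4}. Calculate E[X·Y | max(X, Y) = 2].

8/3

Outcomes with max(X, Y) = 2: (1,2), (2,1), (2,2), each with probability 1/24.
E[X·Y | max(X, Y) = 2] = (2 + 2 + 4) / 3 = 8/3.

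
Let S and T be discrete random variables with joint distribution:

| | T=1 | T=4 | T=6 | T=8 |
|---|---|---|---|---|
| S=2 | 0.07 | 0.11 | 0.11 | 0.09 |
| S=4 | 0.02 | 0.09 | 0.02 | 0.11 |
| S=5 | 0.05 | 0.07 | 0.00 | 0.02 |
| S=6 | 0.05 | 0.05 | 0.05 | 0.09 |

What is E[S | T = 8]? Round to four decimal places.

4.0645

P(T = 8) = 0.31.
Σ S·P over the event = 2·(0.09) + 4·(0.11) + 5·(0.02) + 6·(0.09) = 1.26.
E[S | T = 8] = (1.26) / (0.31) = 4.0645.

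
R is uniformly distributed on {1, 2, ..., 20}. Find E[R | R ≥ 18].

19

Given R ≥ 18, R is equally likely to be any of {18, 19, 20}.
E[R | R ≥ 18] = (18 + 19 + 20) / 3 = 19.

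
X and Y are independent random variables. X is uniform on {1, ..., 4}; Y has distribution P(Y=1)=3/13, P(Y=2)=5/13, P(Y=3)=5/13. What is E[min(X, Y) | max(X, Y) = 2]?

18/13

P(max(X, Y) = 2) = 1/4.
Summing min(X,Y)·P(x,y) over outcomes with max(X, Y) = 2 gives 9/26.
E[min(X, Y) | max(X, Y) = 2] = (9/26) / (1/4) = 18/13.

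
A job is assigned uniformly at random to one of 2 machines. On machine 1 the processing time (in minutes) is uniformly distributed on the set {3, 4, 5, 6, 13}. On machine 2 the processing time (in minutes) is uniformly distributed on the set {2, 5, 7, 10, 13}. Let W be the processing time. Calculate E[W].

34/5

E[W | machine 1] = (3+4+5+6+13)/5 = 31/5.
E[W | machine 2] = (2+5+7+10+13)/5 = 37/5.
E[W] = (1/2)·(31/5) + (1/2)·(37/5) = 34/5.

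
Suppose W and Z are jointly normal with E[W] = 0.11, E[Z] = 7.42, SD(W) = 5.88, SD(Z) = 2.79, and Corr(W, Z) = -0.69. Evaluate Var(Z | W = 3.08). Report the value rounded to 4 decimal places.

The conditional variance in a bivariate normal is σ_Z²(1 − ρ²), independent of x.
Var(Z | W=3.08) = (2.79)²·(1 − (-0.69)²) = 7.7841·0.5239 = 4.0781.

4.0781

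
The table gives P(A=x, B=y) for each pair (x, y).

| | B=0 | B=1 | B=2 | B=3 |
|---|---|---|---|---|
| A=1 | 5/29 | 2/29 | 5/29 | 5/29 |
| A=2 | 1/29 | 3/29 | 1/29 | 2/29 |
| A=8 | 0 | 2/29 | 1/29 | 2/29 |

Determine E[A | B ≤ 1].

31/13

P(B ≤ 1) = 13/29.
Summing A·P(A=x,B=y) over the conditioning event gives 31/29.
E[A | B ≤ 1] = (31/29) / (13/29) = 31/13.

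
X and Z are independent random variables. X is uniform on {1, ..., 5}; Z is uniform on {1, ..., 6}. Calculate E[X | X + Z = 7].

3

Outcomes with X + Z = 7: (1,6), (2,5), (3,4), (4,3), (5,2), each with probability 1/30.
E[X | X + Z = 7] = (1 + 2 + 3 + 4 + 5) / 5 = 3.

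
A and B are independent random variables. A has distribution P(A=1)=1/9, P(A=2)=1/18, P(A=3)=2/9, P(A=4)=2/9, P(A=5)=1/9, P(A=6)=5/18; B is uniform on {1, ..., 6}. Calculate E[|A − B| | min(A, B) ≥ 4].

P(min(A, B) ≥ 4) = 11/36.
Summing |A−B|·P(x,y) over outcomes with min(A, B) ≥ 4 gives 31/108.
E[|A − B| | min(A, B) ≥ 4] = (31/108) / (11/36) = 31/33.

31/33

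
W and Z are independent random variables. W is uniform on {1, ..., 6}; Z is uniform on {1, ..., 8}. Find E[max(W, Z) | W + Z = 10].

Outcomes with W + Z = 10: (2,8), (3,7), (4,6), (5,5), (6,4), each with probability 1/48.
E[max(W, Z) | W + Z = 10] = (8 + 7 + 6 + 5 + 6) / 5 = 32/5.

32/5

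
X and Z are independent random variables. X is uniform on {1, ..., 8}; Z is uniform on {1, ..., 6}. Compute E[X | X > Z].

P(X > Z) = 9/16.
Summing X·P(x,y) over outcomes with X > Z gives 10/3.
E[X | X > Z] = (10/3) / (9/16) = 160/27.

160/27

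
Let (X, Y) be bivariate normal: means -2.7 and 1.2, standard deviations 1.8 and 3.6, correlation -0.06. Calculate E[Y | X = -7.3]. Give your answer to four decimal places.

E[Y | X=x] = μ_Y + ρ(σ_Y/σ_X)(x − μ_X) for jointly normal variables.
E[Y | X=-7.3] = 1.2 + (-0.06)·(3.6/1.8)·(-7.3 − (-2.7)) = 1.2 + (-0.12)·(-4.6) = 1.7520.

1.7520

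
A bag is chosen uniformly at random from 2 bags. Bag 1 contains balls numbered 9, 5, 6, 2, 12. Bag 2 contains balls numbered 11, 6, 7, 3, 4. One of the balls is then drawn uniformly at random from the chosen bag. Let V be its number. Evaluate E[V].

13/2

E[V | bag 1] = (9+5+6+2+12)/5 = 34/5.
E[V | bag 2] = (11+6+7+3+4)/5 = 31/5.
E[V] = (1/2)·(34/5) + (1/2)·(31/5) = 13/2.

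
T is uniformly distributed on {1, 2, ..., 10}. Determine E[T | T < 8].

Given T < 8, T is equally likely to be any of {1, 2, 3, 4, 5, 6, 7}.
E[T | T < 8] = (1 + 2 + 3 + 4 + 5 + 6 + 7) / 7 = 4.

4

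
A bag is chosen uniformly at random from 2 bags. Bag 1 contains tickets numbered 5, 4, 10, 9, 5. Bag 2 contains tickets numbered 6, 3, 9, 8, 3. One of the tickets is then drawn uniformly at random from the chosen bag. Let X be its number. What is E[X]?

31/5

E[X | bag 1] = (5+4+10+9+5)/5 = 33/5.
E[X | bag 2] = (6+3+9+8+3)/5 = 29/5.
E[X] = (1/2)·(33/5) + (1/2)·(29/5) = 31/5.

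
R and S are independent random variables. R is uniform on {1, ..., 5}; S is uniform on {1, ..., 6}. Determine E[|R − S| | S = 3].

6/5

Outcomes with S = 3: (1,3), (2,3), (3,3), (4,3), (5,3), each with probability 1/30.
E[|R − S| | S = 3] = (2 + 1 + 0 + 1 + 2) / 5 = 6/5.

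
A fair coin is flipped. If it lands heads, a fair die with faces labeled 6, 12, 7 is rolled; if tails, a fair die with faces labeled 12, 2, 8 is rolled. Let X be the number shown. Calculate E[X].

47/6

E[X | heads] = (6+12+7)/3 = 25/3.
E[X | tails] = (12+2+8)/3 = 22/3.
E[X] = (1/2)·(25/3) + (1/2)·(22/3) = 47/6.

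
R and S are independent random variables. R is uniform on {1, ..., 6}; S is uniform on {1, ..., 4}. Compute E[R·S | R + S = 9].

Outcomes with R + S = 9: (5,4), (6,3), each with probability 1/24.
E[R·S | R + S = 9] = (20 + 18) / 2 = 19.

19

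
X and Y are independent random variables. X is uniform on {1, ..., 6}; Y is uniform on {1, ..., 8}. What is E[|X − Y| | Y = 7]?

7/2

Outcomes with Y = 7: (1,7), (2,7), (3,7), (4,7), (5,7), (6,7), each with probability 1/48.
E[|X − Y| | Y = 7] = (6 + 5 + 4 + 3 + 2 + 1) / 6 = 7/2.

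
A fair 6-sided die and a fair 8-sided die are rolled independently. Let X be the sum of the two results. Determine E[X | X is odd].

8

P(X is odd) = 1/2.
Σ over the event: 3·1/24 + 5·1/12 + 7·1/8 + 9·1/8 + 11·1/12 + 13·1/24 = 4.
E[X | X is odd] = (4) / (1/2) = 8.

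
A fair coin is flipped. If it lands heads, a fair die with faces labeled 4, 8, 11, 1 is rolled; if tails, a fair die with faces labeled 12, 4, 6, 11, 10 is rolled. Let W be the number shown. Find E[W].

E[W | heads] = (4+8+11+1)/4 = 6.
E[W | tails] = (12+4+6+11+10)/5 = 43/5.
By the law of total expectation,
E[W] = (1/2)·(6) + (1/2)·(43/5) = 73/10.

73/10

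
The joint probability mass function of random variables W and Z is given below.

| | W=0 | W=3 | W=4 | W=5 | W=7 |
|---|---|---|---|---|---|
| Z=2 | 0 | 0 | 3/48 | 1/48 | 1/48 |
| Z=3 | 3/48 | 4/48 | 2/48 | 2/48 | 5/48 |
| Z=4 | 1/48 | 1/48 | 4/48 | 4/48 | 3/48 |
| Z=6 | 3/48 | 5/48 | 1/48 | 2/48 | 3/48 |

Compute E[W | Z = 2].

P(Z = 2) = 5/48.
Summing W·P(W=x,Z=y) over the conditioning event gives 1/2.
E[W | Z = 2] = (1/2) / (5/48) = 24/5.

24/5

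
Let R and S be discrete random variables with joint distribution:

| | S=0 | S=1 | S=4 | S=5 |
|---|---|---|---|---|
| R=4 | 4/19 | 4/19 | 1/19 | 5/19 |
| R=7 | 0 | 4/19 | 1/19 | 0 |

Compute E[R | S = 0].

P(S = 0) = 4/19.
Summing R·P(R=x,S=y) over the conditioning event gives 16/19.
E[R | S = 0] = (16/19) / (4/19) = 4.

4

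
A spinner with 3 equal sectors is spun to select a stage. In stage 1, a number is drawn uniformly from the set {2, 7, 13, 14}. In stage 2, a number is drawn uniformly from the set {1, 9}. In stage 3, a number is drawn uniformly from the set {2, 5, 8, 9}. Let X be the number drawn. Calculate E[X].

E[X | stage 1] = (2+7+13+14)/4 = 9.
E[X | stage 2] = (1+9)/2 = 5.
E[X | stage 3] = (2+5+8+9)/4 = 6.
By the law of total expectation,
E[X] = (1/3)·(9) + (1/3)·(5) + (1/3)·(6) = 20/3.

20/3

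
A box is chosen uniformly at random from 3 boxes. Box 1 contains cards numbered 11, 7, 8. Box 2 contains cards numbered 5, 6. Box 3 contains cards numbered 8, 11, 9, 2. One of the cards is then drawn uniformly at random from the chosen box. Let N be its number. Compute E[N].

65/9

E[N | box 1] = (11+7+8)/3 = 26/3.
E[N | box 2] = (5+6)/2 = 11/2.
E[N | box 3] = (8+11+9+2)/4 = 15/2.
E[N] = (1/3)·(26/3) + (1/3)·(11/2) + (1/3)·(15/2) = 65/9.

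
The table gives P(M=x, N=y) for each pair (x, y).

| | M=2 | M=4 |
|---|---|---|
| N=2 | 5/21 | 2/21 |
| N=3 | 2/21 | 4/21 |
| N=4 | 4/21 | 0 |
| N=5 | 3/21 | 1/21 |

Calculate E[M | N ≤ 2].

18/7

P(N ≤ 2) = 1/3.
Σ M·P over the event = 2·(5/21) + 4·(2/21) = 6/7.
E[M | N ≤ 2] = (6/7) / (1/3) = 18/7.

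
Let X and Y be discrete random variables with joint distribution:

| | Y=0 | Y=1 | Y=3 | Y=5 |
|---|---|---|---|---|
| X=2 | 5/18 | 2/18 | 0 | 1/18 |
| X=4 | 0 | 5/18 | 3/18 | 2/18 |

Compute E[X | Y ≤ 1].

17/6

P(Y ≤ 1) = 2/3.
Σ X·P over the event = 2·(5/18) + 2·(2/18) + 4·(5/18) = 17/9.
E[X | Y ≤ 1] = (17/9) / (2/3) = 17/6.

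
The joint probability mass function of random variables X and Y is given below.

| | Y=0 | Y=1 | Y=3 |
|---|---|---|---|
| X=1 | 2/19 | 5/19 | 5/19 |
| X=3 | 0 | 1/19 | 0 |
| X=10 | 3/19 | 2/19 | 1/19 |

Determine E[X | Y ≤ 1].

P(Y ≤ 1) = 13/19.
Σ X·P over the event = 1·(2/19) + 1·(5/19) + 3·(1/19) + 10·(3/19) + 10·(2/19) = 60/19.
E[X | Y ≤ 1] = (60/19) / (13/19) = 60/13.

60/13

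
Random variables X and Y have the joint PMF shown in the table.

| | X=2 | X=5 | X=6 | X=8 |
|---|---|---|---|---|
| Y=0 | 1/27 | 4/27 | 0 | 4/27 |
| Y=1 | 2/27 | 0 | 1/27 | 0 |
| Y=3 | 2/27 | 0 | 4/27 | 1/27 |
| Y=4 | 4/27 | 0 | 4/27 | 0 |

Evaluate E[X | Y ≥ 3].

68/15

P(Y ≥ 3) = 5/9.
Σ X·P over the event = 2·(2/27) + 2·(4/27) + 6·(4/27) + 6·(4/27) + 8·(1/27) = 68/27.
E[X | Y ≥ 3] = (68/27) / (5/9) = 68/15.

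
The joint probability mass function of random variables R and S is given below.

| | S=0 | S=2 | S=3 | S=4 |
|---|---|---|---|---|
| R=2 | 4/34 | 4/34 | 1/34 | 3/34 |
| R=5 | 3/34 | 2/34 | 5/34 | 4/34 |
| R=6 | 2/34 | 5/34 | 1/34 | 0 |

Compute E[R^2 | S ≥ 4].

P(S ≥ 4) = 7/34.
Σ R^2·P over the event = 4·(3/34) + 25·(4/34) = 56/17.
E[R^2 | S ≥ 4] = (56/17) / (7/34) = 16.

16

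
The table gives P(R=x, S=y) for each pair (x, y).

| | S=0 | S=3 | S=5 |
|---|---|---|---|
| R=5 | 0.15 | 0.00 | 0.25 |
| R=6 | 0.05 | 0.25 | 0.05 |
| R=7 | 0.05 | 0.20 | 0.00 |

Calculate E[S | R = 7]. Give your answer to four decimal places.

P(R = 7) = 0.25.
Σ S·P over the event = 0·(0.05) + 3·(0.20) = 0.60.
E[S | R = 7] = (0.60) / (0.25) = 2.4000.

2.4000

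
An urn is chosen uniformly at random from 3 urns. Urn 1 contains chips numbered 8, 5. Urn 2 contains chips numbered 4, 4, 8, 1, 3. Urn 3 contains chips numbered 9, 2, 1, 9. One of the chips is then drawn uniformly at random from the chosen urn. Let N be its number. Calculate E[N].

21/4

E[N | urn 1] = (8+5)/2 = 13/2.
E[N | urn 2] = (4+4+8+1+3)/5 = 4.
E[N | urn 3] = (9+2+1+9)/4 = 21/4.
E[N] = (1/3)·(13/2) + (1/3)·(4) + (1/3)·(21/4) = 21/4.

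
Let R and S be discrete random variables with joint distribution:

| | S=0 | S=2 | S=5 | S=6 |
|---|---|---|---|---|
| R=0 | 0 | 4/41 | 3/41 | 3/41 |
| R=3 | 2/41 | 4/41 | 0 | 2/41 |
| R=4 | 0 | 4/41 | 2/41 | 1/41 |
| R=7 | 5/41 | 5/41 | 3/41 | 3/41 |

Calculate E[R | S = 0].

41/7

P(S = 0) = 7/41.
Σ R·P over the event = 3·(2/41) + 7·(5/41) = 1.
E[R | S = 0] = (1) / (7/41) = 41/7.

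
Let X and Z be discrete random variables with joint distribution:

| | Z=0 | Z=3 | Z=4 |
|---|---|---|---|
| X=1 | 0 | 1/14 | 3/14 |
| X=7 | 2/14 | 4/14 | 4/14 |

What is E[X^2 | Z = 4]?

199/7

P(Z = 4) = 1/2.
Σ X^2·P over the event = 1·(3/14) + 49·(4/14) = 199/14.
E[X^2 | Z = 4] = (199/14) / (1/2) = 199/7.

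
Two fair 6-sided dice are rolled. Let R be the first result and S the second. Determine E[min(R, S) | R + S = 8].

Outcomes with R + S = 8: (2,6), (3,5), (4,4), (5,3), (6,2), each with probability 1/36.
E[min(R, S) | R + S = 8] = (2 + 3 + 4 + 3 + 2) / 5 = 14/5.

14/5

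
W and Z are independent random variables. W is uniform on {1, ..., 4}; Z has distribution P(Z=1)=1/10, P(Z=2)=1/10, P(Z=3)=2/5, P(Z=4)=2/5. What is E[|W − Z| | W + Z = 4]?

5/3

P(W + Z = 4) = 3/20.
Summing |W−Z|·P(x,y) over outcomes with W + Z = 4 gives 1/4.
E[|W − Z| | W + Z = 4] = (1/4) / (3/20) = 5/3.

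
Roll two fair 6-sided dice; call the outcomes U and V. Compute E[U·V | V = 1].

Outcomes with V = 1: (1,1), (2,1), (3,1), (4,1), (5,1), (6,1), each with probability 1/36.
E[U·V | V = 1] = (1 + 2 + 3 + 4 + 5 + 6) / 6 = 7/2.

7/2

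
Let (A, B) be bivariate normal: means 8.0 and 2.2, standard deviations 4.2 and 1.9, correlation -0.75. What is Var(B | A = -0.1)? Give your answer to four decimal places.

1.5794

The conditional variance in a bivariate normal is σ_B²(1 − ρ²), independent of x.
Var(B | A=-0.1) = (1.9)²·(1 − (-0.75)²) = 3.61·0.4375 = 1.5794.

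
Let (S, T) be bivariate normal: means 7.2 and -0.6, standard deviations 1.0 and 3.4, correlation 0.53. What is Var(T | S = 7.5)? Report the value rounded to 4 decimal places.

8.3128

Var(T | S=x) = (1 − ρ²)·σ_T².
Var(T | S=7.5) = (3.4)²·(1 − (0.53)²) = 11.56·0.7191 = 8.3128.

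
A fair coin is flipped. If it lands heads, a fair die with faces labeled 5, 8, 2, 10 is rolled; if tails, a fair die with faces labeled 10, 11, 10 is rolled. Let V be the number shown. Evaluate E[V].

E[V | heads] = (5+8+2+10)/4 = 25/4.
E[V | tails] = (10+11+10)/3 = 31/3.
E[V] = (1/2)·(25/4) + (1/2)·(31/3) = 199/24.

199/24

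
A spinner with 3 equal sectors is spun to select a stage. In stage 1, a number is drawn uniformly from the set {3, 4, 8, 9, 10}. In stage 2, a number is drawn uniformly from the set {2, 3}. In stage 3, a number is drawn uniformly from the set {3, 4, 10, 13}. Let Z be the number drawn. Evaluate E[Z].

28/5

E[Z | stage 1] = (3+4+8+9+10)/5 = 34/5.
E[Z | stage 2] = (2+3)/2 = 5/2.
E[Z | stage 3] = (3+4+10+13)/4 = 15/2.
By the law of total expectation,
E[Z] = (1/3)·(34/5) + (1/3)·(5/2) + (1/3)·(15/2) = 28/5.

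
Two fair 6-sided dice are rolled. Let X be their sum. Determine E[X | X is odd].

7

P(X is odd) = 1/2.
Σ over the event: 3·1/18 + 5·1/9 + 7·1/6 + 9·1/9 + 11·1/18 = 7/2.
E[X | X is odd] = (7/2) / (1/2) = 7.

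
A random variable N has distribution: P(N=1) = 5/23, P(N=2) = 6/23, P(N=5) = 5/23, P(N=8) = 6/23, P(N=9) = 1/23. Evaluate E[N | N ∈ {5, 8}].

73/11

P(N ∈ {5, 8}) = 11/23.
Σ over the event: 5·5/23 + 8·6/23 = 73/23.
E[N | N ∈ {5, 8}] = (73/23) / (11/23) = 73/11.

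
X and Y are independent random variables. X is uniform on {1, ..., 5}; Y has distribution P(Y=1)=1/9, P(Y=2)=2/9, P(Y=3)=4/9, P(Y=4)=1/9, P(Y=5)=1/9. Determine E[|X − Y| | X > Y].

P(X > Y) = 19/45.
Summing |X−Y|·P(x,y) over outcomes with X > Y gives 7/9.
E[|X − Y| | X > Y] = (7/9) / (19/45) = 35/19.

35/19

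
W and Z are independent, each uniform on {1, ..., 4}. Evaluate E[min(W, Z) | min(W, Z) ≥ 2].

23/9

P(min(W, Z) ≥ 2) = 9/16.
Summing min(W,Z)·P(x,y) over outcomes with min(W, Z) ≥ 2 gives 23/16.
E[min(W, Z) | min(W, Z) ≥ 2] = (23/16) / (9/16) = 23/9.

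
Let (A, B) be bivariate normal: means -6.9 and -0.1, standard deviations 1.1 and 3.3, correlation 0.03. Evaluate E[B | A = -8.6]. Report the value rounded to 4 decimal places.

The regression of B on A has slope ρ·σ_B/σ_A and passes through (μ_A, μ_B).
E[B | A=-8.6] = -0.1 + (0.03)·(3.3/1.1)·(-8.6 − (-6.9)) = -0.1 + (0.09)·(-1.7) = -0.2530.

-0.2530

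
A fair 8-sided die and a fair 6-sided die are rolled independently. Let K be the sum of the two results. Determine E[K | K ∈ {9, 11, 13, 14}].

138/13

P(K ∈ {9, 11, 13, 14}) = 13/48.
Σ over the event: 9·1/8 + 11·1/12 + 13·1/24 + 14·1/48 = 23/8.
E[K | K ∈ {9, 11, 13, 14}] = (23/8) / (13/48) = 138/13.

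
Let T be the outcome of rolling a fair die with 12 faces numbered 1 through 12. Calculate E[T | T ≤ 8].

9/2

Given T ≤ 8, T is equally likely to be any of {1, 2, 3, 4, 5, 6, 7, 8}.
E[T | T ≤ 8] = (1 + 2 + 3 + 4 + 5 + 6 + 7 + 8) / 8 = 9/2.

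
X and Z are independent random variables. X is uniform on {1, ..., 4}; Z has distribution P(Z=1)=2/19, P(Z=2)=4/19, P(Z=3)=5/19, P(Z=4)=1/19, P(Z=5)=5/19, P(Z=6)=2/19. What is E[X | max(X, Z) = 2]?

P(max(X, Z) = 2) = 5/38.
Summing X·P(x,y) over outcomes with max(X, Z) = 2 gives 4/19.
E[X | max(X, Z) = 2] = (4/19) / (5/38) = 8/5.

8/5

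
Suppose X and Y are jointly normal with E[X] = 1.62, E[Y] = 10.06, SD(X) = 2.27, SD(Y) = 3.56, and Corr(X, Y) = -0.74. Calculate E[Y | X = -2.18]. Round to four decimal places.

The regression of Y on X has slope ρ·σ_Y/σ_X and passes through (μ_X, μ_Y).
E[Y | X=-2.18] = 10.06 + (-0.74)·(3.56/2.27)·(-2.18 − (1.62)) = 10.06 + (-1.16053)·(-3.8) = 14.4700.

14.4700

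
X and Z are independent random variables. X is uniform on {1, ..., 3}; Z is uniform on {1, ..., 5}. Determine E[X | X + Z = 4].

2

Outcomes with X + Z = 4: (1,3), (2,2), (3,1), each with probability 1/15.
E[X | X + Z = 4] = (1 + 2 + 3) / 3 = 2.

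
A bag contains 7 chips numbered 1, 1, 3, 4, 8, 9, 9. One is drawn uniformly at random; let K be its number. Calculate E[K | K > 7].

26/3

P(K > 7) = 3/7.
Σ over the event: 8·1/7 + 9·2/7 = 26/7.
E[K | K > 7] = (26/7) / (3/7) = 26/3.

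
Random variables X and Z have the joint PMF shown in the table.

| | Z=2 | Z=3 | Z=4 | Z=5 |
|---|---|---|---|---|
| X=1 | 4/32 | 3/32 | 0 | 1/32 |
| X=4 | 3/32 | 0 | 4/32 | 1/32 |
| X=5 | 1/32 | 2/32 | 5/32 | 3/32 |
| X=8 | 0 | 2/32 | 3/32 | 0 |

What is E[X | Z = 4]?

P(Z = 4) = 3/8.
Σ X·P over the event = 4·(4/32) + 5·(5/32) + 8·(3/32) = 65/32.
E[X | Z = 4] = (65/32) / (3/8) = 65/12.

65/12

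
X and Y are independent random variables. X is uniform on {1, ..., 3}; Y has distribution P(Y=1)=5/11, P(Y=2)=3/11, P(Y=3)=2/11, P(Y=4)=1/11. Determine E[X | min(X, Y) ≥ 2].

P(min(X, Y) ≥ 2) = 4/11.
Summing X·P(x,y) over outcomes with min(X, Y) ≥ 2 gives 10/11.
E[X | min(X, Y) ≥ 2] = (10/11) / (4/11) = 5/2.

5/2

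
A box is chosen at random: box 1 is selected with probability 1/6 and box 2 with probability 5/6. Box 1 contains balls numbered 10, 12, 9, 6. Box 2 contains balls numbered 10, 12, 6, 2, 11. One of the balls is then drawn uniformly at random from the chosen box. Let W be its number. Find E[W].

E[W | box 1] = (10+12+9+6)/4 = 37/4.
E[W | box 2] = (10+12+6+2+11)/5 = 41/5.
By the law of total expectation,
E[W] = (1/6)·(37/4) + (5/6)·(41/5) = 67/8.

67/8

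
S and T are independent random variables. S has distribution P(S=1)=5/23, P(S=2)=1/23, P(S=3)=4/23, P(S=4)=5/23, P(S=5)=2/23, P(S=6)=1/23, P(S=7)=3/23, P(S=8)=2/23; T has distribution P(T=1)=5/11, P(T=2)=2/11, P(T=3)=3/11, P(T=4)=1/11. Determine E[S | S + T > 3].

P(S + T > 3) = 213/253.
Summing S·P(x,y) over outcomes with S + T > 3 gives 967/253.
E[S | S + T > 3] = (967/253) / (213/253) = 967/213.

967/213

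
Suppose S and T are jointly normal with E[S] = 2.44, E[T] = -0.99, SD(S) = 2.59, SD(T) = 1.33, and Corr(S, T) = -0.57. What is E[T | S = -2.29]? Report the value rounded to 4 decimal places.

E[T | S=x] = μ_T + ρ(σ_T/σ_S)(x − μ_S) for jointly normal variables.
E[T | S=-2.29] = -0.99 + (-0.57)·(1.33/2.59)·(-2.29 − (2.44)) = -0.99 + (-0.2927)·(-4.73) = 0.3945.

0.3945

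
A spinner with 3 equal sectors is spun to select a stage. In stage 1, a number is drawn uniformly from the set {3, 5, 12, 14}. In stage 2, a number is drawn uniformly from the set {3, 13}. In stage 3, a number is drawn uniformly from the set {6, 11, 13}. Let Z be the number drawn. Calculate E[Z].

E[Z | stage 1] = (3+5+12+14)/4 = 17/2.
E[Z | stage 2] = (3+13)/2 = 8.
E[Z | stage 3] = (6+11+13)/3 = 10.
By the law of total expectation,
E[Z] = (1/3)·(17/2) + (1/3)·(8) + (1/3)·(10) = 53/6.

53/6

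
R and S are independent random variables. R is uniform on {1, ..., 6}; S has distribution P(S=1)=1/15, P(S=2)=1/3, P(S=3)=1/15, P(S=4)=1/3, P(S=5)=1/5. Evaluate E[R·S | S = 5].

35/2

P(S = 5) = 1/5.
Summing RS·P(x,y) over outcomes with S = 5 gives 7/2.
E[R·S | S = 5] = (7/2) / (1/5) = 35/2.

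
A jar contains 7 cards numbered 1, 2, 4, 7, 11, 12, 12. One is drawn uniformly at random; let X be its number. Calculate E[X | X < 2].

P(X < 2) = 1/7.
Σ over the event: 1·1/7 = 1/7.
E[X | X < 2] = (1/7) / (1/7) = 1.

1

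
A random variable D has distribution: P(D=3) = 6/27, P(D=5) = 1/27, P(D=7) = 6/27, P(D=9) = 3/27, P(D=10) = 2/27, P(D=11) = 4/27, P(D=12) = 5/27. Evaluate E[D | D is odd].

34/5

P(D is odd) = 20/27.
Σ over the event: 3·2/9 + 5·1/27 + 7·2/9 + 9·1/9 + 11·4/27 = 136/27.
E[D | D is odd] = (136/27) / (20/27) = 34/5.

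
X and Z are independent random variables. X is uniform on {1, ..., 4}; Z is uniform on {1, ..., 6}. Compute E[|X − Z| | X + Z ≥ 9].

P(X + Z ≥ 9) = 1/8.
Summing |X−Z|·P(x,y) over outcomes with X + Z ≥ 9 gives 1/4.
E[|X − Z| | X + Z ≥ 9] = (1/4) / (1/8) = 2.

2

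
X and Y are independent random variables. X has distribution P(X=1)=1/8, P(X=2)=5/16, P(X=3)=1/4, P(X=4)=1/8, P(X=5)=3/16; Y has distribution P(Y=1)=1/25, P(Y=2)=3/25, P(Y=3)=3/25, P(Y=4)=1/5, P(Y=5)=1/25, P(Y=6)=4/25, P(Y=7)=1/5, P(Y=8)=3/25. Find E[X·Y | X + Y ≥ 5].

2857/181

P(X + Y ≥ 5) = 181/200.
Summing XY·P(x,y) over outcomes with X + Y ≥ 5 gives 2857/200.
E[X·Y | X + Y ≥ 5] = (2857/200) / (181/200) = 2857/181.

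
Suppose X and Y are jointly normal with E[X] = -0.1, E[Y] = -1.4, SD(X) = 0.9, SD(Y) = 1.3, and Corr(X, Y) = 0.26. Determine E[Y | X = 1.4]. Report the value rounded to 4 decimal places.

-0.8367

E[Y | X=x] = μ_Y + ρ(σ_Y/σ_X)(x − μ_X) for jointly normal variables.
E[Y | X=1.4] = -1.4 + (0.26)·(1.3/0.9)·(1.4 − (-0.1)) = -1.4 + (0.37556)·(1.5) = -0.8367.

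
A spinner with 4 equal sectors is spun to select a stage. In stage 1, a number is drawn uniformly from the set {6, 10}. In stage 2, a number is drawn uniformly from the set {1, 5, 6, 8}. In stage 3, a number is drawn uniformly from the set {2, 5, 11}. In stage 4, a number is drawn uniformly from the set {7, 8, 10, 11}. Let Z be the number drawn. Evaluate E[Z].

7

E[Z | stage 1] = (6+10)/2 = 8.
E[Z | stage 2] = (1+5+6+8)/4 = 5.
E[Z | stage 3] = (2+5+11)/3 = 6.
E[Z | stage 4] = (7+8+10+11)/4 = 9.
By the law of total expectation,
E[Z] = (1/4)·(8) + (1/4)·(5) + (1/4)·(6) + (1/4)·(9) = 7.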